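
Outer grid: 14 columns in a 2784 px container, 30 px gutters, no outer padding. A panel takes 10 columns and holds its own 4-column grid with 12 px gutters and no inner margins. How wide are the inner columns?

14c + 13·30 = 2784 → 14c = 2394 → c = 171 px.
10-column span = 10·171 + 9·30 = 1980 px.
4 columns + 3 gutters: 4d + 3·12 = 1980.
4d = 1980 − 36 = 1944, so d = 486 px.

486 px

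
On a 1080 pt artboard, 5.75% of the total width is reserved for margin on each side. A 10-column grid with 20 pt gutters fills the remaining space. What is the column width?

Each margin = 5.75% of 1080 = 62.1 pt; content = 1080 − 2·62.1 = 955.8 pt.
955.8 − 9·20 = 775.8; ÷10 gives c = 77.58 pt.

77.58 pt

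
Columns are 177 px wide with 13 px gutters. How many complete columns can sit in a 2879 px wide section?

Each extra column adds 177 + 13 = 190 px.
(2879 + 13) / 190 = 15.22, so 15 columns fit.

15 columns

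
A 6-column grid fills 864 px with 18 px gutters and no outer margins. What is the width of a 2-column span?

276 px

6c + 5·18 = 864 → 6c = 774 → c = 129 px.
Span of 2: 2·129 + 1·18 = 258 + 18 = 276 px.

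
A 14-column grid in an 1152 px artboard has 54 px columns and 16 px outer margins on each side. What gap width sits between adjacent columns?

28 px

Inside the margins: 1152 − 32 = 1120 px.
14·54 + 13g = 1120 → 13g = 364 → g = 28 px.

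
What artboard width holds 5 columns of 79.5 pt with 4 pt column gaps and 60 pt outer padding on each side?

Total width: 2·60 + 5·79.5 + 4·4 = 533.5 pt.

533.5 pt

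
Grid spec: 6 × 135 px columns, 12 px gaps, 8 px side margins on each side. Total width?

Layout = 2·8 + 6·135 + 5·12 = 16 + 810 + 60 = 886 px.

886 px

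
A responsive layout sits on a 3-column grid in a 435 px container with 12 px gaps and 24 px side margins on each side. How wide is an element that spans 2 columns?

Content width = 435 − 2·24 = 387 px.
Subtracting 2 gaps of 12 leaves 363 for 3 columns, so c = 121 px.
2-column span = 2·121 + 1·12 = 254 px.

254 px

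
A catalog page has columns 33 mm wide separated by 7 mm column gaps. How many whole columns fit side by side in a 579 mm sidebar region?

14 columns

k columns need k·33 + (k−1)·7 = k·40 − 7.
k·40 − 7 ≤ 579 → k ≤ 586 / 40 ≈ 14.65, so k = 14.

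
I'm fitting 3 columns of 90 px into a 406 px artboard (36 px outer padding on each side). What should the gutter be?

Take off 72 px of margins, leaving 334 px.
3·90 + 2g = 334 → 2g = 64 → g = 32 px.

32 px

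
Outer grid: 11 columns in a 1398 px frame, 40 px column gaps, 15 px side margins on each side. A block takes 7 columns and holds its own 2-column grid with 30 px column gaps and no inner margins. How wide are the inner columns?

413 px

Inside the margins: 1398 − 30 = 1368 px.
11c + 10·40 = 1368 → 11c = 968 → c = 88 px.
7 columns plus 6 column gaps: 616 + 240 = 856 px.
856 − 1·30 = 826; ÷2 gives d = 413 px.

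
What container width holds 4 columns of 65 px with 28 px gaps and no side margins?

Summing: 260 + 84 = 344 px.

344 px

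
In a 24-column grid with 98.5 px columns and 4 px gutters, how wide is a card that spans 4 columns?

406 px

Span of 4: 4·98.5 + 3·4 = 394 + 12 = 406 px.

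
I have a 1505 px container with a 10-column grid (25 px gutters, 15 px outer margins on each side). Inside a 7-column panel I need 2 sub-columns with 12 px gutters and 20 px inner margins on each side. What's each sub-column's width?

486.5 px

Inside the margins: 1505 − 30 = 1475 px.
10c + 9·25 = 1475 → 10c = 1250 → c = 125 px.
7-column span = 7·125 + 6·25 = 1025 px.
Inner content = 1025 − 2·20 = 985 px.
Subtracting 1 gutter of 12 leaves 973 for 2 columns, so d = 486.5 px.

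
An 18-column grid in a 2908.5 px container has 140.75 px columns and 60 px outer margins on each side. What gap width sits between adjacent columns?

15 px

Subtract both margins: 2908.5 − 2·60 = 2788.5 px.
18·140.75 + 17g = 2788.5 → 17g = 255 → g = 15 px.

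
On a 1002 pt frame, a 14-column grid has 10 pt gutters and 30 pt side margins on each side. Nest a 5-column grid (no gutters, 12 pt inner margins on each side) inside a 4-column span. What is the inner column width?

Subtract both margins: 1002 − 2·30 = 942 pt.
14 columns + 13 gutters: 14c + 13·10 = 942.
14c = 942 − 130 = 812, so c = 58 pt.
4 columns plus 3 gutters: 232 + 30 = 262 pt.
Inner content = 262 − 2·12 = 238 pt.
With no gutters, each column is 238/5 = 47.6 pt.

47.6 pt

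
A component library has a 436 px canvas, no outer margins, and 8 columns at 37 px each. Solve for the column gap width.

20 px

8·37 + 7g = 436 → 7g = 140 → g = 20 px.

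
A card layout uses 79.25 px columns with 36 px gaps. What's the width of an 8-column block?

8 columns plus 7 gaps: 634 + 252 = 886 px.

886 px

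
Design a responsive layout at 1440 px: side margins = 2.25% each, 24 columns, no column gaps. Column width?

57.3 px

1440 × (1 − 2·2.25%) = 1440 × 95.5% = 1375.2 px for the columns.
1375.2 / 24 = 57.3 px per column.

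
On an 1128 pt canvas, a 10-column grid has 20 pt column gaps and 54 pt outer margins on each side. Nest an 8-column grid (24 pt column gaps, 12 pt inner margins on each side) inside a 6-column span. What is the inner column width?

51.5 pt

Take off 108 pt of margins, leaving 1020 pt.
1020 − 9·20 = 840; ÷10 gives c = 84 pt.
6 columns plus 5 column gaps: 504 + 100 = 604 pt.
Inner content = 604 − 2·12 = 580 pt.
580 − 7·24 = 412; ÷8 gives d = 51.5 pt.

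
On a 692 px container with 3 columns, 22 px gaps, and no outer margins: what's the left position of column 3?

3 columns + 2 gaps: 3c + 2·22 = 692.
3c = 692 − 44 = 648, so c = 216 px.
No margin, so column 3 starts at 2·(column + gutter) = 2·238 = 476 px.

476 px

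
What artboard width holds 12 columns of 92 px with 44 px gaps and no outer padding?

1588 px

Artboard = 12·92 + 11·44 = 1104 + 484 = 1588 px.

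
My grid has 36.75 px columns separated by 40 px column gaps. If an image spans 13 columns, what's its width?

13 columns plus 12 column gaps: 477.75 + 480 = 957.75 px.

957.75 px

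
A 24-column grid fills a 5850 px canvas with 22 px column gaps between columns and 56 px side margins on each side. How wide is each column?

218 px

Inside the margins: 5850 − 112 = 5738 px.
24 columns + 23 column gaps: 24c + 23·22 = 5738.
24c = 5738 − 506 = 5232, so c = 218 px.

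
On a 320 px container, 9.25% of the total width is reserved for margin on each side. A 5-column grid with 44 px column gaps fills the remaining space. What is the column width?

320 × (1 − 2·9.25%) = 320 × 81.5% = 260.8 px for the columns.
5c + 4·44 = 260.8 → 5c = 84.8 → c = 16.96 px.

16.96 px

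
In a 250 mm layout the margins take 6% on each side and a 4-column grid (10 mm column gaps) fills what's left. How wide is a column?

Each margin = 6% of 250 = 15 mm; content = 250 − 2·15 = 220 mm.
4 columns + 3 column gaps: 4c + 3·10 = 220.
4c = 220 − 30 = 190, so c = 47.5 mm.

47.5 mm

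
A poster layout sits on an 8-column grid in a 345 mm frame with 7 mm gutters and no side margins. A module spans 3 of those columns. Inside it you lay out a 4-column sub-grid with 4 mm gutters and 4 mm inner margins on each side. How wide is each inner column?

26.25 mm

Subtracting 7 gutters of 7 leaves 296 for 8 columns, so c = 37 mm.
3-column span = 3·37 + 2·7 = 125 mm.
Inner content = 125 − 2·4 = 117 mm.
4d + 3·4 = 117 → 4d = 105 → d = 26.25 mm.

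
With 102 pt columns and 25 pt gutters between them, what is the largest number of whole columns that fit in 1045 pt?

k columns need k·102 + (k−1)·25 = k·127 − 25.
k·127 − 25 ≤ 1045 → k ≤ 1070 / 127 ≈ 8.43, so k = 8.

8 columns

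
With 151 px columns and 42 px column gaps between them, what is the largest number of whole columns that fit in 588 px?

3 columns

Each extra column adds 151 + 42 = 193 px.
(588 + 42) / 193 = 3.26, so 3 columns fit.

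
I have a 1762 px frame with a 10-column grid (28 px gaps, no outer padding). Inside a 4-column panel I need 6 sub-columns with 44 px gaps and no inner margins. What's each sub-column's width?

Subtracting 9 gaps of 28 leaves 1510 for 10 columns, so c = 151 px.
4-column span = 4·151 + 3·28 = 688 px.
6 columns + 5 gaps: 6d + 5·44 = 688.
6d = 688 − 220 = 468, so d = 78 px.

78 px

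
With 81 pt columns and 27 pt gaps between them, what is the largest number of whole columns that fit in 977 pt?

9 columns

9 columns: 9·81 + 8·27 = 945 pt ≤ 977.
10 columns: 1053 pt > 977. So 9.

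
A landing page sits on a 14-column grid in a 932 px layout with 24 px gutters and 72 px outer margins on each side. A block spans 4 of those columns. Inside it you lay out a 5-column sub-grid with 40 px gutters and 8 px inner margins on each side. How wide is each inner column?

6.4 px

Take off 144 px of margins, leaving 788 px.
Subtracting 13 gutters of 24 leaves 476 for 14 columns, so c = 34 px.
4-column span = 4·34 + 3·24 = 208 px.
Inner content = 208 − 2·8 = 192 px.
192 − 4·40 = 32; ÷5 gives d = 6.4 px.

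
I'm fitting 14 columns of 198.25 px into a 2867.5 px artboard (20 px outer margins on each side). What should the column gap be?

Inside the margins: 2867.5 − 40 = 2827.5 px.
14·198.25 + 13g = 2827.5 → 13g = 52 → g = 4 px.

4 px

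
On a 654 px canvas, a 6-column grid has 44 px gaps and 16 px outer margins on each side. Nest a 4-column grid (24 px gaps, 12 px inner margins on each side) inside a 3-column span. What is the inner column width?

Outer content = 654 − 2·16 = 622 px.
Subtracting 5 gaps of 44 leaves 402 for 6 columns, so c = 67 px.
3 columns plus 2 gaps: 201 + 88 = 289 px.
Inner content = 289 − 2·12 = 265 px.
4 columns + 3 gaps: 4d + 3·24 = 265.
4d = 265 − 72 = 193, so d = 48.25 px.

48.25 px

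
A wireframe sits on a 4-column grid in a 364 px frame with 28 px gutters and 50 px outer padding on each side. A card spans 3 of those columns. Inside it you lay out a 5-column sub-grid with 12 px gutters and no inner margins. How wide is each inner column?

Outer content = 364 − 2·50 = 264 px.
264 − 3·28 = 180; ÷4 gives c = 45 px.
3 columns plus 2 gutters: 135 + 56 = 191 px.
191 − 4·12 = 143; ÷5 gives d = 28.6 px.

28.6 px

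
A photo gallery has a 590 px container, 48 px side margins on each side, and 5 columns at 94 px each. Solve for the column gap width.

Content width = 590 − 2·48 = 494 px.
5·94 + 4g = 494 → 4g = 24 → g = 6 px.

6 px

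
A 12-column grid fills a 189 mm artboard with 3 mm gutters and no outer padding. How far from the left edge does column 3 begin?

12 columns + 11 gutters: 12c + 11·3 = 189.
12c = 189 − 33 = 156, so c = 13 mm.
Each column+gutter stride is 16 mm; with no margin, 2 of them is 32 mm.

32 mm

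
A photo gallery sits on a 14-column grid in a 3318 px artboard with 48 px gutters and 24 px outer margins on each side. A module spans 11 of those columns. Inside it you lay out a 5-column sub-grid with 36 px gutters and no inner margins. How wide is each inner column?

483 px

Outer content = 3318 − 2·24 = 3270 px.
Subtracting 13 gutters of 48 leaves 2646 for 14 columns, so c = 189 px.
11-column span = 11·189 + 10·48 = 2559 px.
Subtracting 4 gutters of 36 leaves 2415 for 5 columns, so d = 483 px.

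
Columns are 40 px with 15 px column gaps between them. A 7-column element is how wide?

370 px

7 columns plus 6 column gaps: 280 + 90 = 370 px.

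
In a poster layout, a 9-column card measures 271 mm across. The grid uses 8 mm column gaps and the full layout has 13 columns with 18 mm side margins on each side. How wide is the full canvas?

431 mm

271 − 8·8 = 207; ÷9 gives c = 23 mm.
Adding margins, columns and gutters: 36 + 299 + 96 = 431 mm.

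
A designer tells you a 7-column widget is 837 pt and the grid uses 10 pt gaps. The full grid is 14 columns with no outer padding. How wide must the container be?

1684 pt

837 − 6·10 = 777; ÷7 gives c = 111 pt.
Summing: 1554 + 130 = 1684 pt.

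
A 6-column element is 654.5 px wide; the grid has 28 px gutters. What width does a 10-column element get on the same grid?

1109.5 px

6c + 5·28 = 654.5 → 6c = 514.5 → c = 85.75 px.
10-column span = 10·85.75 + 9·28 = 1109.5 px.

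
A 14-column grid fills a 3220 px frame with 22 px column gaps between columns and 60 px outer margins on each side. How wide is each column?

201 px

Take off 120 px of margins, leaving 3100 px.
14 columns + 13 column gaps: 14c + 13·22 = 3100.
14c = 3100 − 286 = 2814, so c = 201 px.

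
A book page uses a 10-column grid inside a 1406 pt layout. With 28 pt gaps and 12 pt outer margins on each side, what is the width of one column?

Take off 24 pt of margins, leaving 1382 pt.
1382 − 9·28 = 1130; ÷10 gives c = 113 pt.

113 pt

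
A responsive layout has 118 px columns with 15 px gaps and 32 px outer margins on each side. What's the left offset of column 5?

Each column+gutter stride is 133 px; 4 of them past the 32 px margin is 32 + 532 = 564 px.

564 px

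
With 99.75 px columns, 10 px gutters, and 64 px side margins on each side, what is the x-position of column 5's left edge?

Before column 5: the margin + 4 columns + 4 gutters.
Offset = 64 + 4·(99.75 + 10) = 64 + 439 = 503 px.

503 px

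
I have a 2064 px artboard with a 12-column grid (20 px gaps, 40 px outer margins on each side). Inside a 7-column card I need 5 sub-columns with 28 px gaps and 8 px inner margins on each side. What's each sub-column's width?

204.2 px

Inside the margins: 2064 − 80 = 1984 px.
1984 − 11·20 = 1764; ÷12 gives c = 147 px.
Span of 7: 7·147 + 6·20 = 1029 + 120 = 1149 px.
Inner content = 1149 − 2·8 = 1133 px.
1133 − 4·28 = 1021; ÷5 gives d = 204.2 px.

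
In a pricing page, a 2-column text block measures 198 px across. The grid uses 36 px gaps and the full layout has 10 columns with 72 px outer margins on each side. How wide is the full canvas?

198 − 1·36 = 162; ÷2 gives c = 81 px.
Total width: 2·72 + 10·81 + 9·36 = 1278 px.

1278 px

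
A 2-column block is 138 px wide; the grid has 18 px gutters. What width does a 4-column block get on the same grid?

Subtracting 1 gutter of 18 leaves 120 for 2 columns, so c = 60 px.
4 columns plus 3 gutters: 240 + 54 = 294 px.

294 px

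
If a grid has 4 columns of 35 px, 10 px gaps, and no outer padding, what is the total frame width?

170 px

Total width: 4·35 + 3·10 = 170 px.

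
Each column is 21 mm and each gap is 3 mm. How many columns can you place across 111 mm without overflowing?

4 columns

4 columns: 4·21 + 3·3 = 93 mm ≤ 111.
5 columns: 117 mm > 111. So 4.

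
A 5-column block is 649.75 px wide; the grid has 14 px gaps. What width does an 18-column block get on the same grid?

2375.5 px

Subtracting 4 gaps of 14 leaves 593.75 for 5 columns, so c = 118.75 px.
18-column span = 18·118.75 + 17·14 = 2375.5 px.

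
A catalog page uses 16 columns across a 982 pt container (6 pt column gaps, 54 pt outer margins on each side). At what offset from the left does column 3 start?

164 pt

Take off 108 pt of margins, leaving 874 pt.
874 − 15·6 = 784; ÷16 gives c = 49 pt.
Each column+gutter stride is 55 pt; 2 of them past the 54 pt margin is 54 + 110 = 164 pt.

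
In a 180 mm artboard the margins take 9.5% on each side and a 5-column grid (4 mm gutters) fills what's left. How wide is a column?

25.96 mm

Margins: 9.5% × 180 = 17.1 mm each, so content = 180 − 34.2 = 145.8 mm.
145.8 − 4·4 = 129.8; ÷5 gives c = 25.96 mm.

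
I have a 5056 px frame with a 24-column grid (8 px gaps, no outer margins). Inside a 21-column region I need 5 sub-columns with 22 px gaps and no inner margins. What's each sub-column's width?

867 px

24c + 23·8 = 5056 → 24c = 4872 → c = 203 px.
Span of 21: 21·203 + 20·8 = 4263 + 160 = 4423 px.
Subtracting 4 gaps of 22 leaves 4335 for 5 columns, so d = 867 px.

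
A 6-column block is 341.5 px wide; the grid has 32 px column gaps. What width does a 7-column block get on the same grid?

Subtracting 5 column gaps of 32 leaves 181.5 for 6 columns, so c = 30.25 px.
Span of 7: 7·30.25 + 6·32 = 211.75 + 192 = 403.75 px.

403.75 px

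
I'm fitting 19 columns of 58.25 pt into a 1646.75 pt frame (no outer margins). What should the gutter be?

19 columns take 19·58.25 = 1106.75 pt; remaining 540 splits into 18 gutters.
g = 540 / 18 = 30 pt.

30 pt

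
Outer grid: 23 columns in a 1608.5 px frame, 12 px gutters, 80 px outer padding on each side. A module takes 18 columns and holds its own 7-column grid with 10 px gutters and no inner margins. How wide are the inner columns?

153 px

Take off 160 px of margins, leaving 1448.5 px.
1448.5 − 22·12 = 1184.5; ÷23 gives c = 51.5 px.
18 columns plus 17 gutters: 927 + 204 = 1131 px.
1131 − 6·10 = 1071; ÷7 gives d = 153 px.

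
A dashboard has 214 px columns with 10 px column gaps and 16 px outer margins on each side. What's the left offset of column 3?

Before column 3: the margin + 2 columns + 2 column gaps.
Offset = 16 + 2·(214 + 10) = 16 + 448 = 464 px.

464 px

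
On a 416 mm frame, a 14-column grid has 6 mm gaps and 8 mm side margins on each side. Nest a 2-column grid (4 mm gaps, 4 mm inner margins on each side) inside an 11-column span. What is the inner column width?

150.5 mm

Outer content = 416 − 2·8 = 400 mm.
Subtracting 13 gaps of 6 leaves 322 for 14 columns, so c = 23 mm.
11 columns plus 10 gaps: 253 + 60 = 313 mm.
Inner content = 313 − 2·4 = 305 mm.
2d + 1·4 = 305 → 2d = 301 → d = 150.5 mm.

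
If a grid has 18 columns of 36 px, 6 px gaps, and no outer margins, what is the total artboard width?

Artboard = 18·36 + 17·6 = 648 + 102 = 750 px.

750 px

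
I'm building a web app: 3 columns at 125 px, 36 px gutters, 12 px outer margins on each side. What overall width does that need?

471 px

Frame = 2·12 + 3·125 + 2·36 = 24 + 375 + 72 = 471 px.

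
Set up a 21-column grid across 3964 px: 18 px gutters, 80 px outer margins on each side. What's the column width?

164 px

Content width = 3964 − 2·80 = 3804 px.
21c + 20·18 = 3804 → 21c = 3444 → c = 164 px.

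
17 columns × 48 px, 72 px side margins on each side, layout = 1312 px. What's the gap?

22 px

Take off 144 px of margins, leaving 1168 px.
Columns use 816 px, leaving 352 px across 16 gaps = 22 px each.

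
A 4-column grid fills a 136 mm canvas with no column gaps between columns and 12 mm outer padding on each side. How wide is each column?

28 mm

Content width = 136 − 2·12 = 112 mm.
4c = 112 → c = 28 mm.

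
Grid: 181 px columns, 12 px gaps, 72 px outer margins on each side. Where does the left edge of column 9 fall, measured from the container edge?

Column 9 starts at margin + 8·(column + gutter) = 72 + 8·193 = 1616 px.

1616 px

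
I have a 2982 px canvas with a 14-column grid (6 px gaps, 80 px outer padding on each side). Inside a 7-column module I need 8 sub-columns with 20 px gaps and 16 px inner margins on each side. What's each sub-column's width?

154.5 px

Outer content = 2982 − 2·80 = 2822 px.
14 columns + 13 gaps: 14c + 13·6 = 2822.
14c = 2822 − 78 = 2744, so c = 196 px.
Span of 7: 7·196 + 6·6 = 1372 + 36 = 1408 px.
Inner content = 1408 − 2·16 = 1376 px.
8d + 7·20 = 1376 → 8d = 1236 → d = 154.5 px.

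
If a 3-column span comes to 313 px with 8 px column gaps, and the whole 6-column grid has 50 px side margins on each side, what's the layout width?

Subtracting 2 column gaps of 8 leaves 297 for 3 columns, so c = 99 px.
Adding margins, columns and gutters: 100 + 594 + 40 = 734 px.

734 px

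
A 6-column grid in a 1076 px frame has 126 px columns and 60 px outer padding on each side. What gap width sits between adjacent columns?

40 px

Take off 120 px of margins, leaving 956 px.
6 columns take 6·126 = 756 px; remaining 200 splits into 5 gaps.
g = 200 / 5 = 40 px.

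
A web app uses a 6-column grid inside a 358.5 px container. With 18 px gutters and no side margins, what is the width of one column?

6c + 5·18 = 358.5 → 6c = 268.5 → c = 44.75 px.

44.75 px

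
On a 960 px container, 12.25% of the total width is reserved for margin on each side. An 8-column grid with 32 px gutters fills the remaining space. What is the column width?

62.6 px

Margins: 12.25% × 960 = 117.6 px each, so content = 960 − 235.2 = 724.8 px.
8 columns + 7 gutters: 8c + 7·32 = 724.8.
8c = 724.8 − 224 = 500.8, so c = 62.6 px.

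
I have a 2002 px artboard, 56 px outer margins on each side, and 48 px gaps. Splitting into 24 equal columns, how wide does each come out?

32.75 px

Take off 112 px of margins, leaving 1890 px.
1890 − 23·48 = 786; ÷24 gives c = 32.75 px.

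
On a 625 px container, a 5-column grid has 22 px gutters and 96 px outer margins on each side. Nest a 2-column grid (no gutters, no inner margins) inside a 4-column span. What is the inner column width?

Outer content = 625 − 2·96 = 433 px.
Subtracting 4 gutters of 22 leaves 345 for 5 columns, so c = 69 px.
Span of 4: 4·69 + 3·22 = 276 + 66 = 342 px.
With no gutters, each column is 342/2 = 171 px.

171 px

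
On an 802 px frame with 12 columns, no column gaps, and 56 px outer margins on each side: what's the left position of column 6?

Take off 112 px of margins, leaving 690 px.
690 / 12 = 57.5 px per column.
Column 6 starts at margin + 5·(column + gutter) = 56 + 5·57.5 = 343.5 px.

343.5 px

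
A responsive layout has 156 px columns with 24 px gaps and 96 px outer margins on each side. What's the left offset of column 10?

Column 10 starts at margin + 9·(column + gutter) = 96 + 9·180 = 1716 px.

1716 px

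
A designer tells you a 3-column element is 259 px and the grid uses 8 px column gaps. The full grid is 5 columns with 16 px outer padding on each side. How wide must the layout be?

3 columns + 2 column gaps: 3c + 2·8 = 259.
3c = 259 − 16 = 243, so c = 81 px.
Total width: 2·16 + 5·81 + 4·8 = 469 px.

469 px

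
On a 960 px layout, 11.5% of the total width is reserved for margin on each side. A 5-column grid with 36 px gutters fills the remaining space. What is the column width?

119.04 px

Margins: 11.5% × 960 = 110.4 px each, so content = 960 − 220.8 = 739.2 px.
739.2 − 4·36 = 595.2; ÷5 gives c = 119.04 px.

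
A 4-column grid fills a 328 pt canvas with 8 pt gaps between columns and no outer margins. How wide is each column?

76 pt

4 columns + 3 gaps: 4c + 3·8 = 328.
4c = 328 − 24 = 304, so c = 76 pt.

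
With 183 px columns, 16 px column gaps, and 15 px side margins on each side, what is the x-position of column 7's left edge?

Before column 7: the margin + 6 columns + 6 column gaps.
Offset = 15 + 6·(183 + 16) = 15 + 1194 = 1209 px.

1209 px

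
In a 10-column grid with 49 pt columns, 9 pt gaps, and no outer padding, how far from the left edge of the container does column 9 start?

464 pt

No margin, so column 9 starts at 8·(column + gutter) = 8·58 = 464 pt.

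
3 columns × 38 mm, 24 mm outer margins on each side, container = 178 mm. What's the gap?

Take off 48 mm of margins, leaving 130 mm.
Columns use 114 mm, leaving 16 mm across 2 gaps = 8 mm each.

8 mm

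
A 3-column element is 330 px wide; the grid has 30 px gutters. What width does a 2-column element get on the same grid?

210 px

3 columns + 2 gutters: 3c + 2·30 = 330.
3c = 330 − 60 = 270, so c = 90 px.
Span of 2: 2·90 + 1·30 = 180 + 30 = 210 px.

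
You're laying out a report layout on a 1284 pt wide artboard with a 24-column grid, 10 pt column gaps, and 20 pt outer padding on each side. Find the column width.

Take off 40 pt of margins, leaving 1244 pt.
24 columns + 23 column gaps: 24c + 23·10 = 1244.
24c = 1244 − 230 = 1014, so c = 42.25 pt.

42.25 pt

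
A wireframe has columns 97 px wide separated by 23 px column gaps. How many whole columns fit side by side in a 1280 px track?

10 columns

Each extra column adds 97 + 23 = 120 px.
(1280 + 23) / 120 = 10.86, so 10 columns fit.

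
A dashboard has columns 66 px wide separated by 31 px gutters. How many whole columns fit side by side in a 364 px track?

k columns need k·66 + (k−1)·31 = k·97 − 31.
k·97 − 31 ≤ 364 → k ≤ 395 / 97 ≈ 4.07, so k = 4.

4 columns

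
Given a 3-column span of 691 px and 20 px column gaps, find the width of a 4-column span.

3c + 2·20 = 691 → 3c = 651 → c = 217 px.
4 columns plus 3 column gaps: 868 + 60 = 928 px.

928 px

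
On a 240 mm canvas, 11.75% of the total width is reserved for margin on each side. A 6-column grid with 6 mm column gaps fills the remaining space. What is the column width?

Margins: 11.75% × 240 = 28.2 mm each, so content = 240 − 56.4 = 183.6 mm.
6 columns + 5 column gaps: 6c + 5·6 = 183.6.
6c = 183.6 − 30 = 153.6, so c = 25.6 mm.

25.6 mm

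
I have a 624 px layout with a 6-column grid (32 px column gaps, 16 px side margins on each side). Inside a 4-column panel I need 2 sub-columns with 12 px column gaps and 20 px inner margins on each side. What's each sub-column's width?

Subtract both margins: 624 − 2·16 = 592 px.
6c + 5·32 = 592 → 6c = 432 → c = 72 px.
4 columns plus 3 column gaps: 288 + 96 = 384 px.
Inner content = 384 − 2·20 = 344 px.
2 columns + 1 column gap: 2d + 1·12 = 344.
2d = 344 − 12 = 332, so d = 166 px.

166 px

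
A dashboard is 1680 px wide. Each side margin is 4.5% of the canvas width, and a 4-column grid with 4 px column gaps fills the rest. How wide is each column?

Each margin = 4.5% of 1680 = 75.6 px; content = 1680 − 2·75.6 = 1528.8 px.
4 columns + 3 column gaps: 4c + 3·4 = 1528.8.
4c = 1528.8 − 12 = 1516.8, so c = 379.2 px.

379.2 px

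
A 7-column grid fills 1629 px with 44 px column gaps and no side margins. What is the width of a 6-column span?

7c + 6·44 = 1629 → 7c = 1365 → c = 195 px.
6-column span = 6·195 + 5·44 = 1390 px.

1390 px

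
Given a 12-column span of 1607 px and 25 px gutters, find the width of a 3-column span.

12c + 11·25 = 1607 → 12c = 1332 → c = 111 px.
3 columns plus 2 gutters: 333 + 50 = 383 px.

383 px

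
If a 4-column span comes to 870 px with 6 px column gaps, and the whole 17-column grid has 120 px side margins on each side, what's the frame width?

3957 px

Subtracting 3 column gaps of 6 leaves 852 for 4 columns, so c = 213 px.
Adding margins, columns and gutters: 240 + 3621 + 96 = 3957 px.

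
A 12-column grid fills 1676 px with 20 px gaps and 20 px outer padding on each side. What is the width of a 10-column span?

Subtract both margins: 1676 − 2·20 = 1636 px.
12c + 11·20 = 1636 → 12c = 1416 → c = 118 px.
10-column span = 10·118 + 9·20 = 1360 px.

1360 px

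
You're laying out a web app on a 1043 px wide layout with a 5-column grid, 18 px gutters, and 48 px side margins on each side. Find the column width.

175 px

Content width = 1043 − 2·48 = 947 px.
5 columns + 4 gutters: 5c + 4·18 = 947.
5c = 947 − 72 = 875, so c = 175 px.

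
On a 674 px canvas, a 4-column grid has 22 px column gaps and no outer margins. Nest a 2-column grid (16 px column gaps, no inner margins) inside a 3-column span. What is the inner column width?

Subtracting 3 column gaps of 22 leaves 608 for 4 columns, so c = 152 px.
3 columns plus 2 column gaps: 456 + 44 = 500 px.
500 − 1·16 = 484; ÷2 gives d = 242 px.

242 px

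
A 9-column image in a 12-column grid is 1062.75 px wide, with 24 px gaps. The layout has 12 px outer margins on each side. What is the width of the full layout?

1062.75 − 8·24 = 870.75; ÷9 gives c = 96.75 px.
Layout = 2·12 + 12·96.75 + 11·24 = 24 + 1161 + 264 = 1449 px.

1449 px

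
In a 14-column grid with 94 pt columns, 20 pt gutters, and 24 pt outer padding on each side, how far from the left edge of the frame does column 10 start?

1050 pt

Each column+gutter stride is 114 pt; 9 of them past the 24 pt margin is 24 + 1026 = 1050 pt.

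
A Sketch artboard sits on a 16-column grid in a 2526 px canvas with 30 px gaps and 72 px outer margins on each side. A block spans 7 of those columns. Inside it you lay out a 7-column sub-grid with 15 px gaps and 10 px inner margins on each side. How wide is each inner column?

Inside the margins: 2526 − 144 = 2382 px.
Subtracting 15 gaps of 30 leaves 1932 for 16 columns, so c = 120.75 px.
7 columns plus 6 gaps: 845.25 + 180 = 1025.25 px.
Inner content = 1025.25 − 2·10 = 1005.25 px.
1005.25 − 6·15 = 915.25; ÷7 gives d = 130.75 px.

130.75 px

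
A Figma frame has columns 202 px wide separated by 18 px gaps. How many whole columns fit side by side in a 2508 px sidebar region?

Each extra column adds 202 + 18 = 220 px.
(2508 + 18) / 220 = 11.48, so 11 columns fit.

11 columns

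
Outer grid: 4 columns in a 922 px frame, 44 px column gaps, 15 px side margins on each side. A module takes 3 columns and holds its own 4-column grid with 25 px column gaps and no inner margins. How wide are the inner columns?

145.75 px

Subtract both margins: 922 − 2·15 = 892 px.
4 columns + 3 column gaps: 4c + 3·44 = 892.
4c = 892 − 132 = 760, so c = 190 px.
3-column span = 3·190 + 2·44 = 658 px.
4 columns + 3 column gaps: 4d + 3·25 = 658.
4d = 658 − 75 = 583, so d = 145.75 px.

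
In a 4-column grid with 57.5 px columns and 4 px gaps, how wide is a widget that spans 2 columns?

2 columns plus 1 gap: 115 + 4 = 119 px.

119 px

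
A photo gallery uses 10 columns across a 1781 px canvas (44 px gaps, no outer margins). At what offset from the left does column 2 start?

182.5 px

10 columns + 9 gaps: 10c + 9·44 = 1781.
10c = 1781 − 396 = 1385, so c = 138.5 px.
Each column+gutter stride is 182.5 px; with no margin, 1 of them is 182.5 px.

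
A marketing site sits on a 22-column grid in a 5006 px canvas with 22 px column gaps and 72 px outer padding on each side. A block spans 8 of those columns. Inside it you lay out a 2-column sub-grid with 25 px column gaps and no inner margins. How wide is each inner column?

864.5 px

Inside the margins: 5006 − 144 = 4862 px.
22c + 21·22 = 4862 → 22c = 4400 → c = 200 px.
8 columns plus 7 column gaps: 1600 + 154 = 1754 px.
Subtracting 1 column gap of 25 leaves 1729 for 2 columns, so d = 864.5 px.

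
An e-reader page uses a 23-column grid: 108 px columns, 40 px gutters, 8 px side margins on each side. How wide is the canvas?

Total width: 2·8 + 23·108 + 22·40 = 3380 px.

3380 px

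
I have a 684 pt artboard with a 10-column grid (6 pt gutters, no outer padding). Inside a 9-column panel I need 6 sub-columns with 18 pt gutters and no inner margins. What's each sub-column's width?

684 − 9·6 = 630; ÷10 gives c = 63 pt.
Span of 9: 9·63 + 8·6 = 567 + 48 = 615 pt.
Subtracting 5 gutters of 18 leaves 525 for 6 columns, so d = 87.5 pt.

87.5 pt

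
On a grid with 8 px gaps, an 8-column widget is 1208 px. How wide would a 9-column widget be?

8 columns + 7 gaps: 8c + 7·8 = 1208.
8c = 1208 − 56 = 1152, so c = 144 px.
Span of 9: 9·144 + 8·8 = 1296 + 64 = 1360 px.

1360 px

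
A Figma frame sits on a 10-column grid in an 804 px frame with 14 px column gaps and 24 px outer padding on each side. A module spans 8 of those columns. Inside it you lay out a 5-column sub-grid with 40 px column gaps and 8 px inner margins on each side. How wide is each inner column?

Subtract both margins: 804 − 2·24 = 756 px.
10c + 9·14 = 756 → 10c = 630 → c = 63 px.
Span of 8: 8·63 + 7·14 = 504 + 98 = 602 px.
Inner content = 602 − 2·8 = 586 px.
5 columns + 4 column gaps: 5d + 4·40 = 586.
5d = 586 − 160 = 426, so d = 85.2 px.

85.2 px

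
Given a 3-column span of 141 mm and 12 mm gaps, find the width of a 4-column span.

192 mm

Subtracting 2 gaps of 12 leaves 117 for 3 columns, so c = 39 mm.
Span of 4: 4·39 + 3·12 = 156 + 36 = 192 mm.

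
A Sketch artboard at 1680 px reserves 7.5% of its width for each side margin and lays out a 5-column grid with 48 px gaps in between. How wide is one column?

1680 × (1 − 2·7.5%) = 1680 × 85% = 1428 px for the columns.
5 columns + 4 gaps: 5c + 4·48 = 1428.
5c = 1428 − 192 = 1236, so c = 247.2 px.

247.2 px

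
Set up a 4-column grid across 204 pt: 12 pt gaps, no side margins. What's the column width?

42 pt

4c + 3·12 = 204 → 4c = 168 → c = 42 pt.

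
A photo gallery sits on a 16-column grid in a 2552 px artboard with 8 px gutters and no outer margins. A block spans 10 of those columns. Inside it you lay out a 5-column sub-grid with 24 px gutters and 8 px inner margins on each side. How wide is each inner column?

296 px

16c + 15·8 = 2552 → 16c = 2432 → c = 152 px.
10-column span = 10·152 + 9·8 = 1592 px.
Inner content = 1592 − 2·8 = 1576 px.
1576 − 4·24 = 1480; ÷5 gives d = 296 px.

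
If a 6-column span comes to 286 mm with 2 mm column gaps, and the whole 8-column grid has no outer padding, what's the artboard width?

6 columns + 5 column gaps: 6c + 5·2 = 286.
6c = 286 − 10 = 276, so c = 46 mm.
Total width: 8·46 + 7·2 = 382 mm.

382 mm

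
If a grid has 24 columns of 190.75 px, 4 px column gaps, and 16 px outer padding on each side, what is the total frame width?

4702 px

Total width: 2·16 + 24·190.75 + 23·4 = 4702 px.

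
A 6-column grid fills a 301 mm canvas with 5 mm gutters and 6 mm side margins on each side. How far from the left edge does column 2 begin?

55 mm

Content = 301 − 2·6 = 289 mm.
Subtracting 5 gutters of 5 leaves 264 for 6 columns, so c = 44 mm.
Before column 2: the margin + 1 column + 1 gutter.
Offset = 6 + 1·(44 + 5) = 6 + 49 = 55 mm.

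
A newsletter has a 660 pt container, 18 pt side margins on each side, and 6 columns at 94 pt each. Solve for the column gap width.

12 pt

Subtract both margins: 660 − 2·18 = 624 pt.
6 columns take 6·94 = 564 pt; remaining 60 splits into 5 column gaps.
g = 60 / 5 = 12 pt.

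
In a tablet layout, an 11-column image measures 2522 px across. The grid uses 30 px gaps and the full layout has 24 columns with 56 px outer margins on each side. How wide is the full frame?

11c + 10·30 = 2522 → 11c = 2222 → c = 202 px.
Total width: 2·56 + 24·202 + 23·30 = 5650 px.

5650 px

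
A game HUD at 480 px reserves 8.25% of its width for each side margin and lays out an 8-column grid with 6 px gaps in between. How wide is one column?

44.85 px

Each margin = 8.25% of 480 = 39.6 px; content = 480 − 2·39.6 = 400.8 px.
8 columns + 7 gaps: 8c + 7·6 = 400.8.
8c = 400.8 − 42 = 358.8, so c = 44.85 px.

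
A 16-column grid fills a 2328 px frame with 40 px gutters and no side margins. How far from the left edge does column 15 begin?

2072 px

16c + 15·40 = 2328 → 16c = 1728 → c = 108 px.
Each column+gutter stride is 148 px; with no margin, 14 of them is 2072 px.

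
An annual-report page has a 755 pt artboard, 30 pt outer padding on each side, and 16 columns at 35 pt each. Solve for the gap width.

9 pt

Subtract both margins: 755 − 2·30 = 695 pt.
16·35 + 15g = 695 → 15g = 135 → g = 9 pt.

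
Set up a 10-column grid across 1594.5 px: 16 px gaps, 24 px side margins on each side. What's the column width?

140.25 px

Subtract both margins: 1594.5 − 2·24 = 1546.5 px.
1546.5 − 9·16 = 1402.5; ÷10 gives c = 140.25 px.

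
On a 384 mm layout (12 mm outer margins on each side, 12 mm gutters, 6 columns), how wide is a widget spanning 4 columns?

Content width = 384 − 2·12 = 360 mm.
360 − 5·12 = 300; ÷6 gives c = 50 mm.
4 columns plus 3 gutters: 200 + 36 = 236 mm.

236 mm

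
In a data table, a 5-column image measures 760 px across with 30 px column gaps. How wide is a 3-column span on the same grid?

Subtracting 4 column gaps of 30 leaves 640 for 5 columns, so c = 128 px.
3-column span = 3·128 + 2·30 = 444 px.

444 px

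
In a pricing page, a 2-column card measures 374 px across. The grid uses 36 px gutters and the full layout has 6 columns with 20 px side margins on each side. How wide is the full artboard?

1234 px

Subtracting 1 gutter of 36 leaves 338 for 2 columns, so c = 169 px.
Artboard = 2·20 + 6·169 + 5·36 = 40 + 1014 + 180 = 1234 px.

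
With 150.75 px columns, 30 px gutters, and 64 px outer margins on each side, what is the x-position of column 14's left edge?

2413.75 px

Before column 14: the margin + 13 columns + 13 gutters.
Offset = 64 + 13·(150.75 + 30) = 64 + 2349.75 = 2413.75 px.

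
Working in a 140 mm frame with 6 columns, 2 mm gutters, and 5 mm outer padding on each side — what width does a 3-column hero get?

Take off 10 mm of margins, leaving 130 mm.
130 − 5·2 = 120; ÷6 gives c = 20 mm.
3-column span = 3·20 + 2·2 = 64 mm.

64 mm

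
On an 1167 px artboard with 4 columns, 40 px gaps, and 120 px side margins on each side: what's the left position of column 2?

361.75 px

Inside the margins: 1167 − 240 = 927 px.
4c + 3·40 = 927 → 4c = 807 → c = 201.75 px.
Each column+gutter stride is 241.75 px; 1 of them past the 120 px margin is 120 + 241.75 = 361.75 px.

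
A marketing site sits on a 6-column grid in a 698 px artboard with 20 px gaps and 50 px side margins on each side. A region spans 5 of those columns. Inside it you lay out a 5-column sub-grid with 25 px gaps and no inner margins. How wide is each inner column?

Outer content = 698 − 2·50 = 598 px.
6 columns + 5 gaps: 6c + 5·20 = 598.
6c = 598 − 100 = 498, so c = 83 px.
Span of 5: 5·83 + 4·20 = 415 + 80 = 495 px.
5 columns + 4 gaps: 5d + 4·25 = 495.
5d = 495 − 100 = 395, so d = 79 px.

79 px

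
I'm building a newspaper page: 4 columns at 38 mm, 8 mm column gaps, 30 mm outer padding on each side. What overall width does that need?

Adding margins, columns and gutters: 60 + 152 + 24 = 236 mm.

236 mm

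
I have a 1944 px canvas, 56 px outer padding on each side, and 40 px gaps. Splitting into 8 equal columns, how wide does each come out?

194 px

Content width = 1944 − 2·56 = 1832 px.
1832 − 7·40 = 1552; ÷8 gives c = 194 px.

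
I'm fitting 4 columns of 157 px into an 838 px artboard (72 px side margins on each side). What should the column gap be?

22 px

Inside the margins: 838 − 144 = 694 px.
4 columns take 4·157 = 628 px; remaining 66 splits into 3 column gaps.
g = 66 / 3 = 22 px.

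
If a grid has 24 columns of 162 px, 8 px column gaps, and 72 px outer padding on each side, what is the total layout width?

4216 px

Adding margins, columns and gutters: 144 + 3888 + 184 = 4216 px.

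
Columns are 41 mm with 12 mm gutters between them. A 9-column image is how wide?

Span of 9: 9·41 + 8·12 = 369 + 96 = 465 mm.

465 mm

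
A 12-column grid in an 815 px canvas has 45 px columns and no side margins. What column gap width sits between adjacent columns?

Columns use 540 px, leaving 275 px across 11 column gaps = 25 px each.

25 px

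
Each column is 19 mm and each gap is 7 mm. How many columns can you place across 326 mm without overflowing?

Each extra column adds 19 + 7 = 26 mm.
(326 + 7) / 26 = 12.81, so 12 columns fit.

12 columns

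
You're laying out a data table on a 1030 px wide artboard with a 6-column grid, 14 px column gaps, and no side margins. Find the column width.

160 px

6c + 5·14 = 1030 → 6c = 960 → c = 160 px.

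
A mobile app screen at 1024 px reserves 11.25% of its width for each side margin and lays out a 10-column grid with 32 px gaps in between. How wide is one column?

50.56 px

Margins: 11.25% × 1024 = 115.2 px each, so content = 1024 − 230.4 = 793.6 px.
10c + 9·32 = 793.6 → 10c = 505.6 → c = 50.56 px.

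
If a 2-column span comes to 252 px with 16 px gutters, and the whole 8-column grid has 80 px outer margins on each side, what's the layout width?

1216 px

2 columns + 1 gutter: 2c + 1·16 = 252.
2c = 252 − 16 = 236, so c = 118 px.
Layout = 2·80 + 8·118 + 7·16 = 160 + 944 + 112 = 1216 px.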